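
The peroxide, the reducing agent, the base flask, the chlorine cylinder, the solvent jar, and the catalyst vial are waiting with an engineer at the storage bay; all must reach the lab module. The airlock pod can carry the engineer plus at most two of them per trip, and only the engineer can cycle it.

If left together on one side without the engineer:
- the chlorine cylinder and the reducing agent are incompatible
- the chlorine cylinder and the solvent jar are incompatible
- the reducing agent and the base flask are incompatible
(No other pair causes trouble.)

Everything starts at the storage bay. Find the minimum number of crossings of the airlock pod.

5

Counting alone: the engineer can take at most 2 across per trip to the lab module, so moving all 6 needs at least 3 loaded trips out, with a return between consecutive ones — at least 5 crossings.
The plan below uses exactly 5 crossings, so it is optimal:
1. Engineer goes to the lab module with the reducing agent and the solvent jar.  [the storage bay: the base flask, the catalyst vial, the chlorine cylinder, the peroxide | the lab module: the reducing agent, the solvent jar]
2. Engineer goes back to the storage bay alone.  [the storage bay: the base flask, the catalyst vial, the chlorine cylinder, the peroxide | the lab module: the reducing agent, the solvent jar]
3. Engineer goes to the lab module with the catalyst vial and the peroxide.  [the storage bay: the base flask, the chlorine cylinder | the lab module: the catalyst vial, the peroxide, the reducing agent, the solvent jar]
4. Engineer goes back to the storage bay alone.  [the storage bay: the base flask, the chlorine cylinder | the lab module: the catalyst vial, the peroxide, the reducing agent, the solvent jar]
5. Engineer goes to the lab module with the base flask and the chlorine cylinder.  [the storage bay: — | the lab module: the base flask, the catalyst vial, the chlorine cylinder, the peroxide, the reducing agent, the solvent jar]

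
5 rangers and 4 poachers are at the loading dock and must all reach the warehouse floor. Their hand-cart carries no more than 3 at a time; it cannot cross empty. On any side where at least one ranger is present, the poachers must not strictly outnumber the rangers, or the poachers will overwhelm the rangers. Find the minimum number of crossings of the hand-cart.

Counting alone: each trip to the warehouse floor takes at most 3 across and each return brings at least 1 back, so after t trips out (and t−1 returns) at most 3t − (t−1) of the 9 are across; that first reaches 9 at t = 4, so at least 7 crossings are needed.
The plan below uses exactly 7 crossings, so it is optimal:
1. 3 poachers → the warehouse floor.  (the loading dock: 5R 1P; the warehouse floor: 0R 3P)
2. 1 poacher ← the loading dock.  (the loading dock: 5R 2P; the warehouse floor: 0R 2P)
3. 3 rangers → the warehouse floor.  (the loading dock: 2R 2P; the warehouse floor: 3R 2P)
4. 1 ranger ← the loading dock.  (the loading dock: 3R 2P; the warehouse floor: 2R 2P)
5. 2 rangers and 1 poacher → the warehouse floor.  (the loading dock: 1R 1P; the warehouse floor: 4R 3P)
6. 1 ranger ← the loading dock.  (the loading dock: 2R 1P; the warehouse floor: 3R 3P)
7. 2 rangers and 1 poacher → the warehouse floor.  (the loading dock: 0R 0P; the warehouse floor: 5R 4P)

7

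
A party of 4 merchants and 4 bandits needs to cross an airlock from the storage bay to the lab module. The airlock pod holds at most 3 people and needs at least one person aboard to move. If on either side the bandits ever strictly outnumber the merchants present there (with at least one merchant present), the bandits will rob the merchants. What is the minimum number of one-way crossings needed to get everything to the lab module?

9

Counting alone: each trip to the lab module takes at most 3 across and each return brings at least 1 back, so after t trips out (and t−1 returns) at most 3t − (t−1) of the 8 are across; that first reaches 8 at t = 4, so at least 7 crossings are needed.
The safety rule pushes this higher. Following every safe sequence of crossings, the most of the 8 that can be at the lab module as the airlock pod arrives there on crossing 7 is 7 — never all 8.
So no plan with fewer than 9 crossings exists, and this one achieves 9:
1. 2 bandits → the lab module.  (the storage bay: 4M 2B; the lab module: 0M 2B)
2. 1 bandit ← the storage bay.  (the storage bay: 4M 3B; the lab module: 0M 1B)
3. 3 bandits → the lab module.  (the storage bay: 4M 0B; the lab module: 0M 4B)
4. 1 bandit ← the storage bay.  (the storage bay: 4M 1B; the lab module: 0M 3B)
5. 3 merchants → the lab module.  (the storage bay: 1M 1B; the lab module: 3M 3B)
6. 1 merchant and 1 bandit ← the storage bay.  (the storage bay: 2M 2B; the lab module: 2M 2B)
7. 2 merchants → the lab module.  (the storage bay: 0M 2B; the lab module: 4M 2B)
8. 1 bandit ← the storage bay.  (the storage bay: 0M 3B; the lab module: 4M 1B)
9. 3 bandits → the lab module.  (the storage bay: 0M 0B; the lab module: 4M 4B)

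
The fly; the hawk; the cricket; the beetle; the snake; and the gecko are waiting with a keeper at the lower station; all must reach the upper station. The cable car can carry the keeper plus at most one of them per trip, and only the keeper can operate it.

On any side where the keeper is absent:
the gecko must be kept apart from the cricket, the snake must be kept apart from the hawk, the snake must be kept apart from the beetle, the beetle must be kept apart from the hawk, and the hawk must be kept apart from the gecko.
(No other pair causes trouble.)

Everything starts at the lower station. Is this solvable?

No

Whatever the first load, the items left behind include a forbidden pair without the keeper. No opening move is safe, so no plan exists.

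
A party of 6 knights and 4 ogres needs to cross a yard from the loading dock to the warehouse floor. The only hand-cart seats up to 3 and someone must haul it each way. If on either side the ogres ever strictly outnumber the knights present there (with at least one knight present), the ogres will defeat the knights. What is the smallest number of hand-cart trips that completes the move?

Counting alone: each trip to the warehouse floor takes at most 3 across and each return brings at least 1 back, so after t trips out (and t−1 returns) at most 3t − (t−1) of the 10 are across; that first reaches 10 at t = 5, so at least 9 crossings are needed.
The plan below uses exactly 9 crossings, so it is optimal:
1. 2 ogres → the warehouse floor.  (the loading dock: 6K 2O; the warehouse floor: 0K 2O)
2. 1 ogre ← the loading dock.  (the loading dock: 6K 3O; the warehouse floor: 0K 1O)
3. 3 ogres → the warehouse floor.  (the loading dock: 6K 0O; the warehouse floor: 0K 4O)
4. 1 ogre ← the loading dock.  (the loading dock: 6K 1O; the warehouse floor: 0K 3O)
5. 3 knights → the warehouse floor.  (the loading dock: 3K 1O; the warehouse floor: 3K 3O)
6. 1 ogre ← the loading dock.  (the loading dock: 3K 2O; the warehouse floor: 3K 2O)
7. 1 knight and 2 ogres → the warehouse floor.  (the loading dock: 2K 0O; the warehouse floor: 4K 4O)
8. 1 ogre ← the loading dock.  (the loading dock: 2K 1O; the warehouse floor: 4K 3O)
9. 2 knights and 1 ogre → the warehouse floor.  (the loading dock: 0K 0O; the warehouse floor: 6K 4O)

9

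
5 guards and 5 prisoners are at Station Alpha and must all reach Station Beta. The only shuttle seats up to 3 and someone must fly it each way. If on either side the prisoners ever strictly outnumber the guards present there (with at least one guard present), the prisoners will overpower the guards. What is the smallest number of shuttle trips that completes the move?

11

Counting alone: each trip to Station Beta takes at most 3 across and each return brings at least 1 back, so after t trips out (and t−1 returns) at most 3t − (t−1) of the 10 are across; that first reaches 10 at t = 5, so at least 9 crossings are needed.
The safety rule pushes this higher. Following every safe sequence of crossings, the most of the 10 that can be at Station Beta as the shuttle arrives there on crossing 9 is 9 — never all 10.
So no plan with fewer than 11 crossings exists, and this one achieves 11:
1. 2 prisoners → Station Beta.  (Station Alpha: 5G 3P; Station Beta: 0G 2P)
2. 1 prisoner ← Station Alpha.  (Station Alpha: 5G 4P; Station Beta: 0G 1P)
3. 3 prisoners → Station Beta.  (Station Alpha: 5G 1P; Station Beta: 0G 4P)
4. 1 prisoner ← Station Alpha.  (Station Alpha: 5G 2P; Station Beta: 0G 3P)
5. 3 guards → Station Beta.  (Station Alpha: 2G 2P; Station Beta: 3G 3P)
6. 1 guard and 1 prisoner ← Station Alpha.  (Station Alpha: 3G 3P; Station Beta: 2G 2P)
7. 3 guards → Station Beta.  (Station Alpha: 0G 3P; Station Beta: 5G 2P)
8. 1 prisoner ← Station Alpha.  (Station Alpha: 0G 4P; Station Beta: 5G 1P)
9. 2 prisoners → Station Beta.  (Station Alpha: 0G 2P; Station Beta: 5G 3P)
10. 1 prisoner ← Station Alpha.  (Station Alpha: 0G 3P; Station Beta: 5G 2P)
11. 3 prisoners → Station Beta.  (Station Alpha: 0G 0P; Station Beta: 5G 5P)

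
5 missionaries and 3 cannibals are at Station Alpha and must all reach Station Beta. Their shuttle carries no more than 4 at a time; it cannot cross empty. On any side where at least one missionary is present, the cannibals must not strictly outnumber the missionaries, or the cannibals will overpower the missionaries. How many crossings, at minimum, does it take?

5

Counting alone: each trip to Station Beta takes at most 4 across and each return brings at least 1 back, so after t trips out (and t−1 returns) at most 4t − (t−1) of the 8 are across; that first reaches 8 at t = 3, so at least 5 crossings are needed.
The plan below uses exactly 5 crossings, so it is optimal:
1. 2 cannibals → Station Beta.  (Station Alpha: 5M 1C; Station Beta: 0M 2C)
2. 1 cannibal ← Station Alpha.  (Station Alpha: 5M 2C; Station Beta: 0M 1C)
3. 3 missionaries and 1 cannibal → Station Beta.  (Station Alpha: 2M 1C; Station Beta: 3M 2C)
4. 1 cannibal ← Station Alpha.  (Station Alpha: 2M 2C; Station Beta: 3M 1C)
5. 2 missionaries and 2 cannibals → Station Beta.  (Station Alpha: 0M 0C; Station Beta: 5M 3C)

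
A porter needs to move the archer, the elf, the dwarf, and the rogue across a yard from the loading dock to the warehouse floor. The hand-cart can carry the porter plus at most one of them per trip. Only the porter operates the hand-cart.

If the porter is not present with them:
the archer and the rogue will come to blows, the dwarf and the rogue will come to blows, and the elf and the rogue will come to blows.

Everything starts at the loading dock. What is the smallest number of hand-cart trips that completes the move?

impossible

Following every safe sequence of crossings from the start, the most of the 4 that can be at the warehouse floor as the hand-cart arrives there on crossings 1, 3 is 1, 2 respectively; the best ever achieved is 2 of 4.
From crossing 5 on, no configuration arises that was not already reachable earlier: only 9 distinct safe configurations (who is on which side, and where the hand-cart is) can ever be reached, none of them has everyone across, and every continuation just revisits them. So no valid plan exists.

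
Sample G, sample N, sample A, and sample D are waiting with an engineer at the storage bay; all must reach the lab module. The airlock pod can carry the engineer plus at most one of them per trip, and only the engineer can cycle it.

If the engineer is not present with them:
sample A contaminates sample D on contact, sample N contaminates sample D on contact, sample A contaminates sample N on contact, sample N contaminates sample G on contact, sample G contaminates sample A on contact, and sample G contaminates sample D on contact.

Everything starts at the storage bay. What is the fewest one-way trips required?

impossible

Whatever the first load, the items left behind include a forbidden pair without the engineer. No opening move is safe, so no plan exists.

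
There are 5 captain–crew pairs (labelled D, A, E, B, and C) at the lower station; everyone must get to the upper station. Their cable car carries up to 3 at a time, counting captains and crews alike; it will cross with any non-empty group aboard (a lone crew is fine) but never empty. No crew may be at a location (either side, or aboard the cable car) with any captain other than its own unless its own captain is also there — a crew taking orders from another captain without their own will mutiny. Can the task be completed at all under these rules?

Yes

1. captain D and crew D cross → the upper station.
2. captain D crosses ← the lower station.
3. crew A, crew B, and crew E cross → the upper station.
4. crew D crosses ← the lower station.
5. captain A, captain B, and captain E cross → the upper station.
6. captain A and crew A cross ← the lower station.
7. captain A, captain C, and captain D cross → the upper station.
8. crew E crosses ← the lower station.
9. crew A and crew D cross → the upper station.
10. crew D crosses ← the lower station.
11. crew C, crew D, and crew E cross → the upper station.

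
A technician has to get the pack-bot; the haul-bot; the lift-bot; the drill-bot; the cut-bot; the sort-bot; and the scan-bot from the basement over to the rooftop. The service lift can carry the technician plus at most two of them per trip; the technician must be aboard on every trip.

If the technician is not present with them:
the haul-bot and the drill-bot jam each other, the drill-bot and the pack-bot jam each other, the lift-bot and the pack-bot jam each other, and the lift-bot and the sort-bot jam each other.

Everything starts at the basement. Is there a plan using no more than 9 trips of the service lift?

Yes — this plan uses 9 crossings (≤ 9):
1. Technician goes to the rooftop with the drill-bot and the lift-bot.  [the basement: the cut-bot, the haul-bot, the pack-bot, the scan-bot, the sort-bot | the rooftop: the drill-bot, the lift-bot]
2. Technician goes back to the basement alone.  [the basement: the cut-bot, the haul-bot, the pack-bot, the scan-bot, the sort-bot | the rooftop: the drill-bot, the lift-bot]
3. Technician goes to the rooftop with the pack-bot.  [the basement: the cut-bot, the haul-bot, the scan-bot, the sort-bot | the rooftop: the drill-bot, the lift-bot, the pack-bot]
4. Technician goes back to the basement with the drill-bot and the lift-bot.  [the basement: the cut-bot, the drill-bot, the haul-bot, the lift-bot, the scan-bot, the sort-bot | the rooftop: the pack-bot]
5. Technician goes to the rooftop with the haul-bot and the sort-bot.  [the basement: the cut-bot, the drill-bot, the lift-bot, the scan-bot | the rooftop: the haul-bot, the pack-bot, the sort-bot]
6. Technician goes back to the basement alone.  [the basement: the cut-bot, the drill-bot, the lift-bot, the scan-bot | the rooftop: the haul-bot, the pack-bot, the sort-bot]
7. Technician goes to the rooftop with the cut-bot and the scan-bot.  [the basement: the drill-bot, the lift-bot | the rooftop: the cut-bot, the haul-bot, the pack-bot, the scan-bot, the sort-bot]
8. Technician goes back to the basement alone.  [the basement: the drill-bot, the lift-bot | the rooftop: the cut-bot, the haul-bot, the pack-bot, the scan-bot, the sort-bot]
9. Technician goes to the rooftop with the drill-bot and the lift-bot.  [the basement: — | the rooftop: the cut-bot, the drill-bot, the haul-bot, the lift-bot, the pack-bot, the scan-bot, the sort-bot]

Yes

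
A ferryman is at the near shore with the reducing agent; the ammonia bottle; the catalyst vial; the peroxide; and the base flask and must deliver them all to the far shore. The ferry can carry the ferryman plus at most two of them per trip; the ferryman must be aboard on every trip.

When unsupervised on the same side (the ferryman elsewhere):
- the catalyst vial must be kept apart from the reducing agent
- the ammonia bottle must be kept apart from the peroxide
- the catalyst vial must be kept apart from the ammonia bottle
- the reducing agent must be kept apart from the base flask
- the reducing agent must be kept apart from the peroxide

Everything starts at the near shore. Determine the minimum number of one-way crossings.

Counting alone: the ferryman can take at most 2 across per trip to the far shore, so moving all 5 needs at least 3 loaded trips out, with a return between consecutive ones — at least 5 crossings.
The safety rule pushes this higher. Following every safe sequence of crossings, the most of the 5 that can be at the far shore as the ferry arrives there on crossing 5 is 4 — never all 5.
So no plan with fewer than 7 crossings exists, and this one achieves 7:
1. Ferryman goes to the far shore with the ammonia bottle and the reducing agent.
2. Ferryman goes back to the near shore alone.
3. Ferryman goes to the far shore with the catalyst vial.
4. Ferryman goes back to the near shore with the ammonia bottle and the reducing agent.
5. Ferryman goes to the far shore with the base flask and the peroxide.
6. Ferryman goes back to the near shore alone.
7. Ferryman goes to the far shore with the ammonia bottle and the reducing agent.

7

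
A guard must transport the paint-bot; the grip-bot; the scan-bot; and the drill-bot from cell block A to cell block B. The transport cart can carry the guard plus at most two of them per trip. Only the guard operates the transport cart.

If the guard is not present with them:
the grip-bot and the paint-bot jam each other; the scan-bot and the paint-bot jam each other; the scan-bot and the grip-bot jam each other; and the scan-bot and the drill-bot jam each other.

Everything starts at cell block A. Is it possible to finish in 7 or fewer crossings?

Yes

Yes — this plan uses 5 crossings (≤ 7):
1. Guard goes to cell block B with the paint-bot and the scan-bot.  [cell block A: the drill-bot, the grip-bot | cell block B: the paint-bot, the scan-bot]
2. Guard goes back to cell block A with the paint-bot.  [cell block A: the drill-bot, the grip-bot, the paint-bot | cell block B: the scan-bot]
3. Guard goes to cell block B with the drill-bot and the paint-bot.  [cell block A: the grip-bot | cell block B: the drill-bot, the paint-bot, the scan-bot]
4. Guard goes back to cell block A with the scan-bot.  [cell block A: the grip-bot, the scan-bot | cell block B: the drill-bot, the paint-bot]
5. Guard goes to cell block B with the grip-bot and the scan-bot.  [cell block A: — | cell block B: the drill-bot, the grip-bot, the paint-bot, the scan-bot]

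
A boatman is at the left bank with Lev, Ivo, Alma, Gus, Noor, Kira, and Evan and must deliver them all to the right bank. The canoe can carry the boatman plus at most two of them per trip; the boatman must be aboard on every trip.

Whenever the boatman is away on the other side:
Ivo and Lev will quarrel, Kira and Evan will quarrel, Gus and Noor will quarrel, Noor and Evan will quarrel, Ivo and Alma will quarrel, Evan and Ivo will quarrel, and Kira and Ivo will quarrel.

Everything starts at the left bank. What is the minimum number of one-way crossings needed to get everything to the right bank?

impossible

Whatever the first load, the items left behind include a forbidden pair without the boatman. No opening move is safe, so no plan exists.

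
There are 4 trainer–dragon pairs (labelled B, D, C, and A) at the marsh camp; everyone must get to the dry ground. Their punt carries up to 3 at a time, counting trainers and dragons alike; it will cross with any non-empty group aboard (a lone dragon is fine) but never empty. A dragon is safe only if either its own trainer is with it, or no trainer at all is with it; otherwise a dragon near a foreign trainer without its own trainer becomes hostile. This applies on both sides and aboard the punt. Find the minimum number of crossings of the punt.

9

Counting alone: each trip to the dry ground takes at most 3 across and each return brings at least 1 back, so after t trips out (and t−1 returns) at most 3t − (t−1) of the 8 are across; that first reaches 8 at t = 4, so at least 7 crossings are needed.
The safety rule pushes this higher. Following every safe sequence of crossings, the most of the 8 that can be at the dry ground as the punt arrives there on crossing 7 is 7 — never all 8.
So no plan with fewer than 9 crossings exists, and this one achieves 9:
1. dragon B and trainer B cross → the dry ground.
2. trainer B crosses ← the marsh camp.
3. dragon D, trainer B, and trainer D cross → the dry ground.
4. dragon B and trainer B cross ← the marsh camp.
5. trainer A, trainer B, and trainer C cross → the dry ground.
6. dragon D crosses ← the marsh camp.
7. dragon B and dragon D cross → the dry ground.
8. dragon B crosses ← the marsh camp.
9. dragon A, dragon B, and dragon C cross → the dry ground.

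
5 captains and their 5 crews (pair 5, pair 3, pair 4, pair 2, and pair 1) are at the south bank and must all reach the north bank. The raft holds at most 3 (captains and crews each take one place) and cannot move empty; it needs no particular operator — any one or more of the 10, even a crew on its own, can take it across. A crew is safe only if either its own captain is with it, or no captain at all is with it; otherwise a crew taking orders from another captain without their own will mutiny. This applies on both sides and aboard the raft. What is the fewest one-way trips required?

11

Counting alone: each trip to the north bank takes at most 3 across and each return brings at least 1 back, so after t trips out (and t−1 returns) at most 3t − (t−1) of the 10 are across; that first reaches 10 at t = 5, so at least 9 crossings are needed.
The safety rule pushes this higher. Following every safe sequence of crossings, the most of the 10 that can be at the north bank as the raft arrives there on crossing 9 is 9 — never all 10.
So no plan with fewer than 11 crossings exists, and this one achieves 11:
1. captain 5 and crew 5 cross → the north bank.
2. captain 5 crosses ← the south bank.
3. crew 2, crew 3, and crew 4 cross → the north bank.
4. crew 5 crosses ← the south bank.
5. captain 2, captain 3, and captain 4 cross → the north bank.
6. captain 3 and crew 3 cross ← the south bank.
7. captain 1, captain 3, and captain 5 cross → the north bank.
8. crew 4 crosses ← the south bank.
9. crew 3 and crew 5 cross → the north bank.
10. crew 5 crosses ← the south bank.
11. crew 1, crew 4, and crew 5 cross → the north bank.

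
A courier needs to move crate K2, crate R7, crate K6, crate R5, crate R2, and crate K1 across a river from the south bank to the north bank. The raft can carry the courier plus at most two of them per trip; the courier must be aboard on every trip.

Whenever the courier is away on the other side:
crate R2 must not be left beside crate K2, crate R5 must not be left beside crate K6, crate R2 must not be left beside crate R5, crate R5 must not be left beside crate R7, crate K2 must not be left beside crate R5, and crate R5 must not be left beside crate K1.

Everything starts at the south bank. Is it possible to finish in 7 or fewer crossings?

Counting alone: the courier can take at most 2 across per trip to the north bank, so moving all 6 needs at least 3 loaded trips out, with a return between consecutive ones — at least 5 crossings.
The safety rule pushes this higher. Following every safe sequence of crossings, the most of the 6 that can be at the north bank as the raft arrives there on crossings 5, 7 is 4, 5 respectively — never all 6.
So the move cannot be finished within 7 crossings. (The shortest complete plan takes 9:)
1. Courier goes to the north bank with crate K2 and crate R5.  [the south bank: crate K1, crate K6, crate R2, crate R7 | the north bank: crate K2, crate R5]
2. Courier goes back to the south bank with crate K2.  [the south bank: crate K1, crate K2, crate K6, crate R2, crate R7 | the north bank: crate R5]
3. Courier goes to the north bank with crate K2 and crate R7.  [the south bank: crate K1, crate K6, crate R2 | the north bank: crate K2, crate R5, crate R7]
4. Courier goes back to the south bank with crate R5.  [the south bank: crate K1, crate K6, crate R2, crate R5 | the north bank: crate K2, crate R7]
5. Courier goes to the north bank with crate K6 and crate R5.  [the south bank: crate K1, crate R2 | the north bank: crate K2, crate K6, crate R5, crate R7]
6. Courier goes back to the south bank with crate R5.  [the south bank: crate K1, crate R2, crate R5 | the north bank: crate K2, crate K6, crate R7]
7. Courier goes to the north bank with crate K1 and crate R5.  [the south bank: crate R2 | the north bank: crate K1, crate K2, crate K6, crate R5, crate R7]
8. Courier goes back to the south bank with crate R5.  [the south bank: crate R2, crate R5 | the north bank: crate K1, crate K2, crate K6, crate R7]
9. Courier goes to the north bank with crate R2 and crate R5.  [the south bank: — | the north bank: crate K1, crate K2, crate K6, crate R2, crate R5, crate R7]

No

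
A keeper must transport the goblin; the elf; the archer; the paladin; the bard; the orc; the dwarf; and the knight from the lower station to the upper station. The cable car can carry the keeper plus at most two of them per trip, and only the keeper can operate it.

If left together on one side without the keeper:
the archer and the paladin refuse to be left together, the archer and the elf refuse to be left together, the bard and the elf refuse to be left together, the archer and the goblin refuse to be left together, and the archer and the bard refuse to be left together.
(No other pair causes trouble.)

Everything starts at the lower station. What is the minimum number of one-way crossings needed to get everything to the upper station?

Counting alone: the keeper can take at most 2 across per trip to the upper station, so moving all 8 needs at least 4 loaded trips out, with a return between consecutive ones — at least 7 crossings.
The safety rule pushes this higher. Following every safe sequence of crossings, the most of the 8 that can be at the upper station as the cable car arrives there on crossings 7, 9, 11 is 5, 6, 7 respectively — never all 8.
So no plan with fewer than 13 crossings exists, and this one achieves 13:
1. Keeper goes to the upper station with the archer and the elf.  [the lower station: the bard, the dwarf, the goblin, the knight, the orc, the paladin | the upper station: the archer, the elf]
2. Keeper goes back to the lower station with the elf.  [the lower station: the bard, the dwarf, the elf, the goblin, the knight, the orc, the paladin | the upper station: the archer]
3. Keeper goes to the upper station with the elf and the goblin.  [the lower station: the bard, the dwarf, the knight, the orc, the paladin | the upper station: the archer, the elf, the goblin]
4. Keeper goes back to the lower station with the archer.  [the lower station: the archer, the bard, the dwarf, the knight, the orc, the paladin | the upper station: the elf, the goblin]
5. Keeper goes to the upper station with the archer and the paladin.  [the lower station: the bard, the dwarf, the knight, the orc | the upper station: the archer, the elf, the goblin, the paladin]
6. Keeper goes back to the lower station with the archer.  [the lower station: the archer, the bard, the dwarf, the knight, the orc | the upper station: the elf, the goblin, the paladin]
7. Keeper goes to the upper station with the archer and the orc.  [the lower station: the bard, the dwarf, the knight | the upper station: the archer, the elf, the goblin, the orc, the paladin]
8. Keeper goes back to the lower station with the archer.  [the lower station: the archer, the bard, the dwarf, the knight | the upper station: the elf, the goblin, the orc, the paladin]
9. Keeper goes to the upper station with the archer and the dwarf.  [the lower station: the bard, the knight | the upper station: the archer, the dwarf, the elf, the goblin, the orc, the paladin]
10. Keeper goes back to the lower station with the archer.  [the lower station: the archer, the bard, the knight | the upper station: the dwarf, the elf, the goblin, the orc, the paladin]
11. Keeper goes to the upper station with the archer and the knight.  [the lower station: the bard | the upper station: the archer, the dwarf, the elf, the goblin, the knight, the orc, the paladin]
12. Keeper goes back to the lower station with the archer.  [the lower station: the archer, the bard | the upper station: the dwarf, the elf, the goblin, the knight, the orc, the paladin]
13. Keeper goes to the upper station with the archer and the bard.  [the lower station: — | the upper station: the archer, the bard, the dwarf, the elf, the goblin, the knight, the orc, the paladin]

13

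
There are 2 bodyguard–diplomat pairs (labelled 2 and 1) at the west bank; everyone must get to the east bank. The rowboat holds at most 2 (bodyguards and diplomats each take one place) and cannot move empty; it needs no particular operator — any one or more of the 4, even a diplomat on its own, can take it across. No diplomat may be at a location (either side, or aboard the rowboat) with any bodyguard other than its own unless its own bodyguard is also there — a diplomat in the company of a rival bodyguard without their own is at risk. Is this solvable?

1. bodyguard 2 and diplomat 2 cross → the east bank.
2. bodyguard 2 crosses ← the west bank.
3. bodyguard 1 and bodyguard 2 cross → the east bank.
4. bodyguard 1 crosses ← the west bank.
5. bodyguard 1 and diplomat 1 cross → the east bank.

Yes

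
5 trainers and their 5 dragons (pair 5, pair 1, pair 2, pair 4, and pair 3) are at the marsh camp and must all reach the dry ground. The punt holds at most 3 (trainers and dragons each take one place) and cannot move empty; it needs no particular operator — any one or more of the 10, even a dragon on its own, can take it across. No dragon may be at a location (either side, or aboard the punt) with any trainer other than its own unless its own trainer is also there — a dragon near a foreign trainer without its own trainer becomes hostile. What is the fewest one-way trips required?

Counting alone: each trip to the dry ground takes at most 3 across and each return brings at least 1 back, so after t trips out (and t−1 returns) at most 3t − (t−1) of the 10 are across; that first reaches 10 at t = 5, so at least 9 crossings are needed.
The safety rule pushes this higher. Following every safe sequence of crossings, the most of the 10 that can be at the dry ground as the punt arrives there on crossing 9 is 9 — never all 10.
So no plan with fewer than 11 crossings exists, and this one achieves 11:
1. dragon 5 and trainer 5 cross → the dry ground.
2. trainer 5 crosses ← the marsh camp.
3. dragon 1, dragon 2, and dragon 4 cross → the dry ground.
4. dragon 5 crosses ← the marsh camp.
5. trainer 1, trainer 2, and trainer 4 cross → the dry ground.
6. dragon 1 and trainer 1 cross ← the marsh camp.
7. trainer 1, trainer 3, and trainer 5 cross → the dry ground.
8. dragon 2 crosses ← the marsh camp.
9. dragon 1 and dragon 5 cross → the dry ground.
10. dragon 5 crosses ← the marsh camp.
11. dragon 2, dragon 3, and dragon 5 cross → the dry ground.

11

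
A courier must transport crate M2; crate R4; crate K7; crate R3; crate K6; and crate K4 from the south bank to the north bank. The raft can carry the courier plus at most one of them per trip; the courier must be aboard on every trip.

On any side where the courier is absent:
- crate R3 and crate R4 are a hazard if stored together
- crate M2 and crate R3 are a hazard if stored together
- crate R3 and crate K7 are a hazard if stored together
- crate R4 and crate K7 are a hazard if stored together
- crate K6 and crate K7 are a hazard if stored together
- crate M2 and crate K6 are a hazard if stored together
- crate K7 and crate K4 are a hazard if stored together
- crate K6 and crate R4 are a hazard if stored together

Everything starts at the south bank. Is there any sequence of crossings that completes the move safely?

Whatever the first load, the items left behind include a forbidden pair without the courier. No opening move is safe, so no plan exists.

No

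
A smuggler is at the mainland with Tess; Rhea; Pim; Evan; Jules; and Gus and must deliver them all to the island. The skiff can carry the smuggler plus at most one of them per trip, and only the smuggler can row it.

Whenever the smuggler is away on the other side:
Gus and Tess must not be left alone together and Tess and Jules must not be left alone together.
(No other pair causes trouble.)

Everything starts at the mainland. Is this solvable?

Yes

1. Smuggler goes to the island with Tess.  [the mainland: Evan, Gus, Jules, Pim, Rhea | the island: Tess]
2. Smuggler goes back to the mainland alone.  [the mainland: Evan, Gus, Jules, Pim, Rhea | the island: Tess]
3. Smuggler goes to the island with Rhea.  [the mainland: Evan, Gus, Jules, Pim | the island: Rhea, Tess]
4. Smuggler goes back to the mainland alone.  [the mainland: Evan, Gus, Jules, Pim | the island: Rhea, Tess]
5. Smuggler goes to the island with Pim.  [the mainland: Evan, Gus, Jules | the island: Pim, Rhea, Tess]
6. Smuggler goes back to the mainland alone.  [the mainland: Evan, Gus, Jules | the island: Pim, Rhea, Tess]
7. Smuggler goes to the island with Evan.  [the mainland: Gus, Jules | the island: Evan, Pim, Rhea, Tess]
8. Smuggler goes back to the mainland alone.  [the mainland: Gus, Jules | the island: Evan, Pim, Rhea, Tess]
9. Smuggler goes to the island with Jules.  [the mainland: Gus | the island: Evan, Jules, Pim, Rhea, Tess]
10. Smuggler goes back to the mainland with Tess.  [the mainland: Gus, Tess | the island: Evan, Jules, Pim, Rhea]
11. Smuggler goes to the island with Gus.  [the mainland: Tess | the island: Evan, Gus, Jules, Pim, Rhea]
12. Smuggler goes back to the mainland alone.  [the mainland: Tess | the island: Evan, Gus, Jules, Pim, Rhea]
13. Smuggler goes to the island with Tess.  [the mainland: — | the island: Evan, Gus, Jules, Pim, Rhea, Tess]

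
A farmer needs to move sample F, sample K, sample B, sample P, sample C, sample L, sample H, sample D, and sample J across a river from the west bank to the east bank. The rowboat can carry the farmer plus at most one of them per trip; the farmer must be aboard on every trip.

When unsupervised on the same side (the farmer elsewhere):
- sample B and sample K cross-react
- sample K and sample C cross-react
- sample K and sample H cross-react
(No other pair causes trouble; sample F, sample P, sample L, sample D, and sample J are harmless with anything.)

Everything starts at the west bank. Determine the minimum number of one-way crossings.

impossible

Following every safe sequence of crossings from the start, the most of the 9 that can be at the east bank as the rowboat arrives there on crossings 1, 3, 5, 7, 9, 11, 13 is 1, 2, 3, 4, 5, 6, 7 respectively; the best ever achieved is 7 of 9.
From crossing 15 on, no configuration arises that was not already reachable earlier: only 288 distinct safe configurations (who is on which side, and where the rowboat is) can ever be reached, none of them has everyone across, and every continuation just revisits them. So no valid plan exists.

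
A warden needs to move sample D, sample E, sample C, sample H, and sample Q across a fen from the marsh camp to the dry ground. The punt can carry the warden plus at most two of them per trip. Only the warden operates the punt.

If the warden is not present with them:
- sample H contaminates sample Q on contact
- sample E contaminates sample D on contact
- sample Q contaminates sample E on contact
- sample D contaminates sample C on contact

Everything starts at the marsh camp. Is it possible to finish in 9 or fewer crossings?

Yes

Yes — this plan uses 7 crossings (≤ 9):
1. Warden goes to the dry ground with sample D and sample Q.
2. Warden goes back to the marsh camp alone.
3. Warden goes to the dry ground with sample E.
4. Warden goes back to the marsh camp with sample D and sample Q.
5. Warden goes to the dry ground with sample C and sample H.
6. Warden goes back to the marsh camp alone.
7. Warden goes to the dry ground with sample D and sample Q.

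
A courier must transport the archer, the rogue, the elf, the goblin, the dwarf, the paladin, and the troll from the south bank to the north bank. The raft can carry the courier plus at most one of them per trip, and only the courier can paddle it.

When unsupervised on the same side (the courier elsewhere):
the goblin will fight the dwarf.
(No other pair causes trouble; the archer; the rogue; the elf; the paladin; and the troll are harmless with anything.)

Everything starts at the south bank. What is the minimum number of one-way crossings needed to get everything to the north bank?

Counting alone: the courier can take at most 1 across per trip to the north bank, so moving all 7 needs at least 7 loaded trips out, with a return between consecutive ones — at least 13 crossings.
The plan below uses exactly 13 crossings, so it is optimal:
1. Courier goes to the north bank with the goblin.  [the south bank: the archer, the dwarf, the elf, the paladin, the rogue, the troll | the north bank: the goblin]
2. Courier goes back to the south bank alone.  [the south bank: the archer, the dwarf, the elf, the paladin, the rogue, the troll | the north bank: the goblin]
3. Courier goes to the north bank with the archer.  [the south bank: the dwarf, the elf, the paladin, the rogue, the troll | the north bank: the archer, the goblin]
4. Courier goes back to the south bank alone.  [the south bank: the dwarf, the elf, the paladin, the rogue, the troll | the north bank: the archer, the goblin]
5. Courier goes to the north bank with the rogue.  [the south bank: the dwarf, the elf, the paladin, the troll | the north bank: the archer, the goblin, the rogue]
6. Courier goes back to the south bank alone.  [the south bank: the dwarf, the elf, the paladin, the troll | the north bank: the archer, the goblin, the rogue]
7. Courier goes to the north bank with the elf.  [the south bank: the dwarf, the paladin, the troll | the north bank: the archer, the elf, the goblin, the rogue]
8. Courier goes back to the south bank alone.  [the south bank: the dwarf, the paladin, the troll | the north bank: the archer, the elf, the goblin, the rogue]
9. Courier goes to the north bank with the paladin.  [the south bank: the dwarf, the troll | the north bank: the archer, the elf, the goblin, the paladin, the rogue]
10. Courier goes back to the south bank alone.  [the south bank: the dwarf, the troll | the north bank: the archer, the elf, the goblin, the paladin, the rogue]
11. Courier goes to the north bank with the troll.  [the south bank: the dwarf | the north bank: the archer, the elf, the goblin, the paladin, the rogue, the troll]
12. Courier goes back to the south bank alone.  [the south bank: the dwarf | the north bank: the archer, the elf, the goblin, the paladin, the rogue, the troll]
13. Courier goes to the north bank with the dwarf.  [the south bank: — | the north bank: the archer, the dwarf, the elf, the goblin, the paladin, the rogue, the troll]

13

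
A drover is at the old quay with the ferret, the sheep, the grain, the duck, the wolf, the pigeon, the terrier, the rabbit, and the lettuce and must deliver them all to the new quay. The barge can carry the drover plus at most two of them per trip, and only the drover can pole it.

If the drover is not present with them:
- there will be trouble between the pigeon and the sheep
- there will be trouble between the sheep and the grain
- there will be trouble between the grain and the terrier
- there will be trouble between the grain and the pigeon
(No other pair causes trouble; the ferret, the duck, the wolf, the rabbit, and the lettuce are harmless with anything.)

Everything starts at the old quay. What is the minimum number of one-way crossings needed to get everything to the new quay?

15

Counting alone: the drover can take at most 2 across per trip to the new quay, so moving all 9 needs at least 5 loaded trips out, with a return between consecutive ones — at least 9 crossings.
The safety rule pushes this higher. Following every safe sequence of crossings, the most of the 9 that can be at the new quay as the barge arrives there on crossings 9, 11, 13 is 6, 7, 8 respectively — never all 9.
So no plan with fewer than 15 crossings exists, and this one achieves 15:
1. Drover goes to the new quay with the grain and the sheep.
2. Drover goes back to the old quay with the sheep.
3. Drover goes to the new quay with the ferret and the sheep.
4. Drover goes back to the old quay with the sheep.
5. Drover goes to the new quay with the duck and the sheep.
6. Drover goes back to the old quay with the sheep.
7. Drover goes to the new quay with the sheep and the wolf.
8. Drover goes back to the old quay with the sheep.
9. Drover goes to the new quay with the sheep and the terrier.
10. Drover goes back to the old quay with the grain.
11. Drover goes to the new quay with the grain and the rabbit.
12. Drover goes back to the old quay with the grain.
13. Drover goes to the new quay with the grain and the lettuce.
14. Drover goes back to the old quay with the grain.
15. Drover goes to the new quay with the grain and the pigeon.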